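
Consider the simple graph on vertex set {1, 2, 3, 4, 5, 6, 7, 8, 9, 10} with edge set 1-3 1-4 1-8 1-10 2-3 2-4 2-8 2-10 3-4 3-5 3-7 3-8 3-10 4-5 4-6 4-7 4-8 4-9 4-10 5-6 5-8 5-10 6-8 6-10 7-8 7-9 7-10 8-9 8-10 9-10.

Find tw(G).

4

A width-4 tree decomposition is:
Bags: B1 = {3, 4, 7, 8, 10}  B2 = {1, 3, 4, 8, 10}  B3 = {3, 4, 5, 8, 10}  B4 = {2, 3, 4, 8, 10}  B5 = {4, 7, 8, 9, 10}  B6 = {4, 5, 6, 8, 10}
Tree: B1–B2, B2–B3, B2–B4, B1–B5, B3–B6
Every bag has size at most 5, so the width is 5 − 1 = 4 and tw(G) ≤ 4. For the lower bound, the 5 vertices {4, 7, 8, 9, 10} are pairwise adjacent, and any tree decomposition puts a clique entirely inside one bag — forcing width ≥ 4. The upper and lower bounds meet at 4, so that is the treewidth.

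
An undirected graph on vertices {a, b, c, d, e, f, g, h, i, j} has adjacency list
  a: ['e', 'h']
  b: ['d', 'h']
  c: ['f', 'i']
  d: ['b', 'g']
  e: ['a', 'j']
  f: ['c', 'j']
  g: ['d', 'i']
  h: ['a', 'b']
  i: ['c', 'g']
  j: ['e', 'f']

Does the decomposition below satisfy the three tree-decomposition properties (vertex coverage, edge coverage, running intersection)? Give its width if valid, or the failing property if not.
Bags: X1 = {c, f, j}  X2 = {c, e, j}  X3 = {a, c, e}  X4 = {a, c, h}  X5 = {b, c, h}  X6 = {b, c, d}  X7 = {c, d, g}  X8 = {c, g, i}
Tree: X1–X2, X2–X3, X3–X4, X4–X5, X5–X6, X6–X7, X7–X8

Checking the three conditions: (i) the bags cover all of {a, b, c, d, e, f, g, h, i, j}; (ii) for each edge, some bag contains both endpoints; (iii) the bags containing any fixed vertex form a subtree. All hold, so the decomposition is valid with width 3 − 1 = 2.

Yes; width 2.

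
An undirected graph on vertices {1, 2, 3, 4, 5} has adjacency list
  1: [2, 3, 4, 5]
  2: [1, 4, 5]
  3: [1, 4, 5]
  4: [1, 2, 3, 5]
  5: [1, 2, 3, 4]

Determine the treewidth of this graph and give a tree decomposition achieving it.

Treewidth 3.
One optimal decomposition is:
Bags: B1 = {1, 3, 4, 5}  B2 = {1, 2, 4, 5}
Tree: B1–B2

Every bag has size at most 4, so the width is 4 − 1 = 3 and tw(G) ≤ 3. For the lower bound, the 4 vertices {1, 2, 4, 5} are pairwise adjacent, and any tree decomposition puts a clique entirely inside one bag — forcing width ≥ 3. The upper and lower bounds meet at 3, so that is the treewidth.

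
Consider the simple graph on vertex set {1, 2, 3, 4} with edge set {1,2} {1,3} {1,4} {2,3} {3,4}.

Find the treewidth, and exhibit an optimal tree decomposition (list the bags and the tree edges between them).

Treewidth 2.
Bags: B1 = {1, 2, 3}  B2 = {1, 3, 4}
Tree: B1–B2

Each bag holds 3 vertices, so the decomposition has width 2, which upper-bounds the treewidth. Conversely, {1, 2, 3} is a clique of size 3, and the vertices of any clique must share a bag in every tree decomposition; so some bag has ≥ 3 vertices and tw(G) ≥ 2. Therefore the treewidth is 2.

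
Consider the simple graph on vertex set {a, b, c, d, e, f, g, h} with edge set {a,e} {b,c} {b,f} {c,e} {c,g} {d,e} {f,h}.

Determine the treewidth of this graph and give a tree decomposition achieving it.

Treewidth 1.
One such decomposition:
Bags: B1 = {f, h}  B2 = {b, f}  B3 = {b, c}  B4 = {c, e}  B5 = {d, e}  B6 = {c, g}  B7 = {a, e}
Tree: B1–B2, B2–B3, B3–B4, B4–B5, B3–B6, B4–B7

The largest bag has 2 vertices, giving width 1; this decomposition certifies tw(G) ≤ 1. Since G has at least one edge (e.g. f–h), it is not an edgeless graph, so tw(G) ≥ 1. The upper and lower bounds meet at 1, so that is the treewidth.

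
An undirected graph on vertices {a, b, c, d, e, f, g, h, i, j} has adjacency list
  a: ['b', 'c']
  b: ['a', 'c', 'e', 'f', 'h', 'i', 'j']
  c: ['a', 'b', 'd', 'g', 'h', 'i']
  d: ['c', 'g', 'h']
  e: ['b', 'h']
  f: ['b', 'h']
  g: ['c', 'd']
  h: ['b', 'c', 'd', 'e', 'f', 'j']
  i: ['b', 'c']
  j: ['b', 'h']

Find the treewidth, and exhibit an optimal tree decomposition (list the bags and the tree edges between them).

Treewidth 2.
Bags: B1 = {b, c, h}  B2 = {b, h, j}  B3 = {b, f, h}  B4 = {c, d, h}  B5 = {a, b, c}  B6 = {c, d, g}  B7 = {b, c, i}  B8 = {b, e, h}
Tree: B1–B2, B1–B3, B1–B4, B1–B5, B4–B6, B5–B7, B1–B8

Each bag holds 3 vertices, so the decomposition has width 2, which upper-bounds the treewidth. On the other hand G contains the 3-clique {c, d, g}. A clique must lie in a single bag of any decomposition, so no decomposition can have width below 2. The upper and lower bounds meet at 2, so that is the treewidth.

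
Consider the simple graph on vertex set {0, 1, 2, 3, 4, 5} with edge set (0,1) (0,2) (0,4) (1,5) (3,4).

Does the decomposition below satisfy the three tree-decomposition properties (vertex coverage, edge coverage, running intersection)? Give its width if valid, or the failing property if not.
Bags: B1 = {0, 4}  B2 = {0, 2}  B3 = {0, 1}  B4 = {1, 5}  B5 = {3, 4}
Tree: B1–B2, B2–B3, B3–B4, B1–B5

Yes; width 1.

Every vertex of G appears in some bag (union = {0, 1, 2, 3, 4, 5}); every edge is covered by a bag; and for each vertex v the set of bags containing v is connected in the bag tree. The decomposition is therefore valid. The largest bag has 2 vertices, so the width is 1.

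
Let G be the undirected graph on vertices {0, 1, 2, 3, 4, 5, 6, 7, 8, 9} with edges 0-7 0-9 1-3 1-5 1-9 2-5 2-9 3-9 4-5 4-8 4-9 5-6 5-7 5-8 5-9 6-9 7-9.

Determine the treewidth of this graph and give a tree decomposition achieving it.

Treewidth 2.
One such decomposition:
Bags: B1 = {1, 5, 9}  B2 = {4, 5, 9}  B3 = {1, 3, 9}  B4 = {4, 5, 8}  B5 = {5, 7, 9}  B6 = {2, 5, 9}  B7 = {5, 6, 9}  B8 = {0, 7, 9}
Tree: B1–B2, B1–B3, B2–B4, B2–B5, B2–B6, B5–B7, B5–B8

Each bag holds 3 vertices, so the decomposition has width 2, which upper-bounds the treewidth. On the other hand G contains the 3-clique {4, 5, 8}. A clique must lie in a single bag of any decomposition, so no decomposition can have width below 2. Therefore the treewidth is 2.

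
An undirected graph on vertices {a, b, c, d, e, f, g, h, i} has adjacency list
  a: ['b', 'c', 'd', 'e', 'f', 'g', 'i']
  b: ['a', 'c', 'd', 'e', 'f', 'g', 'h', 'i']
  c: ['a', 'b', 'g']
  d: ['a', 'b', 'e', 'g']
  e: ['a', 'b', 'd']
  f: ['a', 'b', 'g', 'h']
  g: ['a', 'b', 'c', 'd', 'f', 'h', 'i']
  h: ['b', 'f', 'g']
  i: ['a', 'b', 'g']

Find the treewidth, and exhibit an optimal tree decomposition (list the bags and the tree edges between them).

Treewidth 3.
Bags: B1 = {a, b, d, g}  B2 = {a, b, c, g}  B3 = {a, b, g, i}  B4 = {a, b, f, g}  B5 = {b, f, g, h}  B6 = {a, b, d, e}
Tree: B1–B2, B1–B3, B2–B4, B4–B5, B1–B6

Every bag has size at most 4, so the width is 4 − 1 = 3 and tw(G) ≤ 3. On the other hand G contains the 4-clique {b, f, g, h}. A clique must lie in a single bag of any decomposition, so no decomposition can have width below 3. Hence tw(G) = 3 exactly.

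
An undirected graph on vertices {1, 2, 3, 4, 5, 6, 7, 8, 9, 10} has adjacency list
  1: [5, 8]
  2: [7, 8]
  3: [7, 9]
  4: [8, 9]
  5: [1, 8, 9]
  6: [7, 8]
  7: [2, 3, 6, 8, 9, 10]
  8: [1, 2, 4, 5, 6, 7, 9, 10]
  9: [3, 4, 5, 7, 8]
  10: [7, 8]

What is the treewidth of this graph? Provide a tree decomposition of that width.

Treewidth 2.
Bags: B1 = {2, 7, 8}  B2 = {7, 8, 9}  B3 = {4, 8, 9}  B4 = {5, 8, 9}  B5 = {6, 7, 8}  B6 = {1, 5, 8}  B7 = {7, 8, 10}  B8 = {3, 7, 9}
Tree: B1–B2, B2–B3, B2–B4, B2–B5, B4–B6, B2–B7, B2–B8

Every bag has size at most 3, so the width is 3 − 1 = 2 and tw(G) ≤ 2. For the lower bound, the 3 vertices {1, 5, 8} are pairwise adjacent, and any tree decomposition puts a clique entirely inside one bag — forcing width ≥ 2. Therefore the treewidth is 2.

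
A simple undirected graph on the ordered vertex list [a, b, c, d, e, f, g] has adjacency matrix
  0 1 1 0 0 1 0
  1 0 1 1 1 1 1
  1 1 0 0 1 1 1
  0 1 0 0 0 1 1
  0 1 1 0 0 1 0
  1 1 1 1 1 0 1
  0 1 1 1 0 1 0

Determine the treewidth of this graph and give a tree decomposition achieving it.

Treewidth 3.
One such decomposition:
Bags: B1 = {b, c, f, g}  B2 = {b, c, e, f}  B3 = {a, b, c, f}  B4 = {b, d, f, g}
Tree: B1–B2, B2–B3, B1–B4

Each bag holds 4 vertices, so the decomposition has width 3, which upper-bounds the treewidth. On the other hand G contains the 4-clique {b, d, f, g}. A clique must lie in a single bag of any decomposition, so no decomposition can have width below 3. Hence tw(G) = 3 exactly.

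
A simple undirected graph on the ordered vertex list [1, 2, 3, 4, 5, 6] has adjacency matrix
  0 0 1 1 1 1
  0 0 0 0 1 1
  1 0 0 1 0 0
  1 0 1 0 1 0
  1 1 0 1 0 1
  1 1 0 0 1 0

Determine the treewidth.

A width-2 tree decomposition is:
Bags: B1 = {1, 4, 5}  B2 = {1, 3, 4}  B3 = {1, 5, 6}  B4 = {2, 5, 6}
Tree: B1–B2, B1–B3, B3–B4
The largest bag has 3 vertices, giving width 2; this decomposition certifies tw(G) ≤ 2. Conversely, {1, 3, 4} is a clique of size 3, and the vertices of any clique must share a bag in every tree decomposition; so some bag has ≥ 3 vertices and tw(G) ≥ 2. Combining the bounds, tw(G) = 2.

2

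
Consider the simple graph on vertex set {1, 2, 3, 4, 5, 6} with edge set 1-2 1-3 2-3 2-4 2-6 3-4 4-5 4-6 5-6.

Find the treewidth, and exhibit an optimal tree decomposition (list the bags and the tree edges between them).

Each bag holds 3 vertices, so the decomposition has width 2, which upper-bounds the treewidth. Conversely, {1, 2, 3} is a clique of size 3, and the vertices of any clique must share a bag in every tree decomposition; so some bag has ≥ 3 vertices and tw(G) ≥ 2. Hence tw(G) = 2 exactly.

Treewidth 2.
One such decomposition:
Bags: B1 = {2, 4, 6}  B2 = {2, 3, 4}  B3 = {4, 5, 6}  B4 = {1, 2, 3}
Tree: B1–B2, B1–B3, B2–B4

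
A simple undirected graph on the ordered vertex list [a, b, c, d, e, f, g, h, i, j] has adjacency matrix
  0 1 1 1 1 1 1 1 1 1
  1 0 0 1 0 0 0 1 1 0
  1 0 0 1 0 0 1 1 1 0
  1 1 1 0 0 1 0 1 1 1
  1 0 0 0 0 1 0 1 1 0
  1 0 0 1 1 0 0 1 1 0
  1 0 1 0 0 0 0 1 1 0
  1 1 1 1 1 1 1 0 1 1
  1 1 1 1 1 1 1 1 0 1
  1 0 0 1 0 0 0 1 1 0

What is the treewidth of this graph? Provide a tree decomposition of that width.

The largest bag has 5 vertices, giving width 4; this decomposition certifies tw(G) ≤ 4. On the other hand G contains the 5-clique {a, d, h, i, j}. A clique must lie in a single bag of any decomposition, so no decomposition can have width below 4. Hence tw(G) = 4 exactly.

Treewidth 4.
One such decomposition:
Bags: B1 = {a, d, f, h, i}  B2 = {a, b, d, h, i}  B3 = {a, c, d, h, i}  B4 = {a, e, f, h, i}  B5 = {a, d, h, i, j}  B6 = {a, c, g, h, i}
Tree: B1–B2, B1–B3, B1–B4, B3–B5, B3–B6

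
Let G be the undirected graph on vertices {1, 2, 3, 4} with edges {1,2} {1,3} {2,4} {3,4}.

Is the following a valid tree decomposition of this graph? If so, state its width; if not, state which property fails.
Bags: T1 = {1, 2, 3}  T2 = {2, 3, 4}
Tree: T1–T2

Checking the three conditions: (i) the bags cover all of {1, 2, 3, 4}; (ii) for each edge, some bag contains both endpoints; (iii) the bags containing any fixed vertex form a subtree. All hold, so the decomposition is valid with width 3 − 1 = 2.

Yes; width 2.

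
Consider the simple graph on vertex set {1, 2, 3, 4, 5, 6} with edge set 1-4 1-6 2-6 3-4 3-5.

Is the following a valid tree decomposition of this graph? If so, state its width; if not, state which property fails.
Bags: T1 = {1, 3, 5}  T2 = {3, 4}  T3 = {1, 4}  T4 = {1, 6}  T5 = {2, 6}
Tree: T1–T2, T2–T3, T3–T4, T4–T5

No — bags containing vertex 1 are not connected in the tree.

A tree decomposition must satisfy three properties: every vertex lies in some bag; for every edge, both endpoints lie together in some bag; and for every vertex, the bags containing it form a connected subtree. Here bags containing vertex 1 are not connected in the tree, so the decomposition is invalid.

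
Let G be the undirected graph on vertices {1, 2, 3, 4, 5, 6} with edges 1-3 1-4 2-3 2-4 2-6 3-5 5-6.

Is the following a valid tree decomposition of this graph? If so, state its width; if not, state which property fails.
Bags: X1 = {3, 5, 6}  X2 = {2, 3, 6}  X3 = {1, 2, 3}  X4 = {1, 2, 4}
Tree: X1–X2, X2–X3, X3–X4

Yes; width 2.

Every vertex of G appears in some bag (union = {1, 2, 3, 4, 5, 6}); every edge is covered by a bag; and for each vertex v the set of bags containing v is connected in the bag tree. The decomposition is therefore valid. The largest bag has 3 vertices, so the width is 2.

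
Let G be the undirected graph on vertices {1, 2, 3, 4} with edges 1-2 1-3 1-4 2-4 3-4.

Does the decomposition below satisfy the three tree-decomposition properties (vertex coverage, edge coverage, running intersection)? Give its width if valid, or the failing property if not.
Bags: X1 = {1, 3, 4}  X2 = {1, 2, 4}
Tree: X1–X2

Every vertex of G appears in some bag (union = {1, 2, 3, 4}); every edge is covered by a bag; and for each vertex v the set of bags containing v is connected in the bag tree. The decomposition is therefore valid. The largest bag has 3 vertices, so the width is 2.

Yes; width 2.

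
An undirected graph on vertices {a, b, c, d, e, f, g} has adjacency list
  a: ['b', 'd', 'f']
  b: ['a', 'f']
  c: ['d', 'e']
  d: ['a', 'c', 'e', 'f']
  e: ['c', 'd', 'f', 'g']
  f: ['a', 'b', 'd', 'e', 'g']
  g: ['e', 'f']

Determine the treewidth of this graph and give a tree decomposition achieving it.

Every bag has size at most 3, so the width is 3 − 1 = 2 and tw(G) ≤ 2. Conversely, {c, d, e} is a clique of size 3, and the vertices of any clique must share a bag in every tree decomposition; so some bag has ≥ 3 vertices and tw(G) ≥ 2. Therefore the treewidth is 2.

Treewidth 2.
One such decomposition:
Bags: B1 = {a, d, f}  B2 = {a, b, f}  B3 = {d, e, f}  B4 = {c, d, e}  B5 = {e, f, g}
Tree: B1–B2, B1–B3, B3–B4, B3–B5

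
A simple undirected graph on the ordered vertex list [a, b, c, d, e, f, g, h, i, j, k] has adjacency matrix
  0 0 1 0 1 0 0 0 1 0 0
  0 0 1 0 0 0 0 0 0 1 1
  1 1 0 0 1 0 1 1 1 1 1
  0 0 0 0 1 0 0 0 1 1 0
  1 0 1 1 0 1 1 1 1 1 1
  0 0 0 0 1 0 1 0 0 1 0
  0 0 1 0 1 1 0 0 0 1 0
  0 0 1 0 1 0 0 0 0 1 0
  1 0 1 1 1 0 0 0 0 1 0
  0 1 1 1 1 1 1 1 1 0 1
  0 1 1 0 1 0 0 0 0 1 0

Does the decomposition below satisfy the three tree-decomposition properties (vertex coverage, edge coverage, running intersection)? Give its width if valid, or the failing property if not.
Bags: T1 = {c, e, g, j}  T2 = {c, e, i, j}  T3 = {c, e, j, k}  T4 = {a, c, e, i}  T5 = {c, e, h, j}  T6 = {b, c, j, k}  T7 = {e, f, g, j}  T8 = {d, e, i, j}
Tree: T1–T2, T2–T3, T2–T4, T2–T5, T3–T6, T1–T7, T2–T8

Yes; width 3.

Checking the three conditions: (i) the bags cover all of {a, b, c, d, e, f, g, h, i, j, k}; (ii) for each edge, some bag contains both endpoints; (iii) the bags containing any fixed vertex form a subtree. All hold, so the decomposition is valid with width 4 − 1 = 3.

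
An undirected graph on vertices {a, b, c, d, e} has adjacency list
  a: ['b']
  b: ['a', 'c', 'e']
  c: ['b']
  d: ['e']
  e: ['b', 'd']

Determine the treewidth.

1

A width-1 tree decomposition is:
Bags: B1 = {a, b}  B2 = {b, e}  B3 = {b, c}  B4 = {d, e}
Tree: B1–B2, B1–B3, B2–B4
Every bag has size at most 2, so the width is 2 − 1 = 1 and tw(G) ≤ 1. Since G has at least one edge (e.g. b–a), it is not an edgeless graph, so tw(G) ≥ 1. Therefore the treewidth is 1.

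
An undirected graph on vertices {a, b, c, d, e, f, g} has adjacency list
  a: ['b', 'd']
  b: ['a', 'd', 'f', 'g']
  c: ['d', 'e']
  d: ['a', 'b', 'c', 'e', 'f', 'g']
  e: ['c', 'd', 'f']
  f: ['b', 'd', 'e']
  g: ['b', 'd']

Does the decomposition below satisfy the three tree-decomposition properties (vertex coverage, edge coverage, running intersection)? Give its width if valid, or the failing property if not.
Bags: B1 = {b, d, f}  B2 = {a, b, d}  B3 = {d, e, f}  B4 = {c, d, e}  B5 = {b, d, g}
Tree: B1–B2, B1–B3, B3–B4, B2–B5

Yes; width 2.

Vertex coverage: the bags together contain {a, b, c, d, e, f, g}, the full vertex set. Edge coverage: each edge of G has both endpoints in at least one bag. Running intersection: for every vertex, the bags containing it form a connected subtree. All three properties hold, so this is a valid tree decomposition of width max|bag| − 1 = 2, and hence tw(G) ≤ 2.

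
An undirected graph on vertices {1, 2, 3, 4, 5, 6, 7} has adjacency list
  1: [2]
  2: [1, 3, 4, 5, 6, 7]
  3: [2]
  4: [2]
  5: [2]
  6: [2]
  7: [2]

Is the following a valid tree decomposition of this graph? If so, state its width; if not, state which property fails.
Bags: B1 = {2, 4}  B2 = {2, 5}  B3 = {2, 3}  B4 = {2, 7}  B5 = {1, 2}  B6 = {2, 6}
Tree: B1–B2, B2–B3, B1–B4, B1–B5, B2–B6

Yes; width 1.

Checking the three conditions: (i) the bags cover all of {1, 2, 3, 4, 5, 6, 7}; (ii) for each edge, some bag contains both endpoints; (iii) the bags containing any fixed vertex form a subtree. All hold, so the decomposition is valid with width 2 − 1 = 1.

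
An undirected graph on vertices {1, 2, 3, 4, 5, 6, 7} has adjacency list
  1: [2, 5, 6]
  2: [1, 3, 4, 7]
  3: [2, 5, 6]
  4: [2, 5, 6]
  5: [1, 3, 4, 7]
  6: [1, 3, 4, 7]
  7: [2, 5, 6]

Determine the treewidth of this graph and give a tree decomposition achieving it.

Treewidth 3.
One such decomposition:
Bags: B1 = {2, 5, 6, 7}  B2 = {2, 3, 5, 6}  B3 = {2, 4, 5, 6}  B4 = {1, 2, 5, 6}
Tree: B1–B2, B2–B3, B3–B4

The largest bag has 4 vertices, giving width 3; this decomposition certifies tw(G) ≤ 3. For the lower bound: the 4 vertex sets {2,7}, {3,5}, {6}, {4} are disjoint, each induces a connected subgraph, and every pair is joined by at least one edge of G. Contracting each set to a single vertex therefore yields K_{4} as a minor, and since treewidth is minor-monotone, tw(G) ≥ tw(K_{4}) = 3. Combining the bounds, tw(G) = 3.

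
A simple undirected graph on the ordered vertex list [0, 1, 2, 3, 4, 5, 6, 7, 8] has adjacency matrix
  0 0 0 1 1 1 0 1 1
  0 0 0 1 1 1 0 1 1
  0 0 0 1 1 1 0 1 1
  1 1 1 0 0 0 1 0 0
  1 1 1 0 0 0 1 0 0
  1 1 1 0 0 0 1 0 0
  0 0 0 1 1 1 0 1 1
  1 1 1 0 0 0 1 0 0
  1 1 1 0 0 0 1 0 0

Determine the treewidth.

A width-4 tree decomposition is:
Bags: B1 = {0, 1, 2, 3, 6}  B2 = {0, 1, 2, 6, 8}  B3 = {0, 1, 2, 4, 6}  B4 = {0, 1, 2, 6, 7}  B5 = {0, 1, 2, 5, 6}
Tree: B1–B2, B2–B3, B3–B4, B4–B5
The largest bag has 5 vertices, giving width 4; this decomposition certifies tw(G) ≤ 4. For the lower bound: the 5 vertex sets {3,6}, {1,8}, {0,4}, {2}, {7} are disjoint, each induces a connected subgraph, and every pair is joined by at least one edge of G. Contracting each set to a single vertex therefore yields K_{5} as a minor, and since treewidth is minor-monotone, tw(G) ≥ tw(K_{5}) = 4. Therefore the treewidth is 4.

4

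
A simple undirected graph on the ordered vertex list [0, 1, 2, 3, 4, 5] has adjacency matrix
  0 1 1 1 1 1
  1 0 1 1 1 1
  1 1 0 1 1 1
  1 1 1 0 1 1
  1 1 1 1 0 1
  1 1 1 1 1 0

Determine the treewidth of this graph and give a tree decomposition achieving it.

With just one bag of size 6, the width is 6 − 1 = 5, so tw(G) ≤ 5. For the lower bound, the 6 vertices {0, 1, 2, 3, 4, 5} are pairwise adjacent, and any tree decomposition puts a clique entirely inside one bag — forcing width ≥ 5. Therefore the treewidth is 5.

Treewidth 5.
Bags: B1 = {0, 1, 2, 3, 4, 5}
Tree: (single bag)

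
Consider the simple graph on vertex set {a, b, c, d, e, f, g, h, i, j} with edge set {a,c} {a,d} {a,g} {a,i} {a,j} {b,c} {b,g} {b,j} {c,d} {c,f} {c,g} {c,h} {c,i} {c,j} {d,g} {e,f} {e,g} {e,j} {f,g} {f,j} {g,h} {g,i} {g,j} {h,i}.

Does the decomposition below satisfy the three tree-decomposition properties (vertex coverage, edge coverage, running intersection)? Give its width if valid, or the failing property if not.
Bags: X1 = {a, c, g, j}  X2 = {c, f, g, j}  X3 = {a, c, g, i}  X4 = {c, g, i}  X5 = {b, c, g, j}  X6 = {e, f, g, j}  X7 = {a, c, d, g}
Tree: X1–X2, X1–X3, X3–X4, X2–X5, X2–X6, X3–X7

A tree decomposition must satisfy three properties: every vertex lies in some bag; for every edge, both endpoints lie together in some bag; and for every vertex, the bags containing it form a connected subtree. Here vertex h appears in no bag, so the decomposition is invalid.

No — vertex h appears in no bag.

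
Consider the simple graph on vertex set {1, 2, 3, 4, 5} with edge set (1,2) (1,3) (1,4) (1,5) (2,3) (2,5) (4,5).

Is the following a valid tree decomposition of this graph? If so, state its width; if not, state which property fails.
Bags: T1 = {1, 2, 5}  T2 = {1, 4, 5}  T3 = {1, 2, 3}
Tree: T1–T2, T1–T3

Yes; width 2.

Vertex coverage: the bags together contain {1, 2, 3, 4, 5}, the full vertex set. Edge coverage: each edge of G has both endpoints in at least one bag. Running intersection: for every vertex, the bags containing it form a connected subtree. All three properties hold, so this is a valid tree decomposition of width max|bag| − 1 = 2, and hence tw(G) ≤ 2.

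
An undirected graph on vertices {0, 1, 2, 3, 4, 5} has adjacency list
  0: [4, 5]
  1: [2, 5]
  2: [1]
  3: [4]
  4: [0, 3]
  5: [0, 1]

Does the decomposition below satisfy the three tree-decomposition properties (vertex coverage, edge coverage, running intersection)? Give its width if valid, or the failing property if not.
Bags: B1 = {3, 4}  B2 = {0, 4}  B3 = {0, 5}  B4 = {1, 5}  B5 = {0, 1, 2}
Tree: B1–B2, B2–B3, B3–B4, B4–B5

A tree decomposition must satisfy three properties: every vertex lies in some bag; for every edge, both endpoints lie together in some bag; and for every vertex, the bags containing it form a connected subtree. Here bags containing vertex 0 are not connected in the tree, so the decomposition is invalid.

No — bags containing vertex 0 are not connected in the tree.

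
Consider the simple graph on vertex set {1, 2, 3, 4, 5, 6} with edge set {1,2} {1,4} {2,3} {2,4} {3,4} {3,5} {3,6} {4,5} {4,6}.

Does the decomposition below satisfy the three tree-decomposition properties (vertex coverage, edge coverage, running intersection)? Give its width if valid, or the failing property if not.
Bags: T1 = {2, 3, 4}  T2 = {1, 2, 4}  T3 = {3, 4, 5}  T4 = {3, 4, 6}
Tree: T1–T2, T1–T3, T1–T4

Yes; width 2.

Checking the three conditions: (i) the bags cover all of {1, 2, 3, 4, 5, 6}; (ii) for each edge, some bag contains both endpoints; (iii) the bags containing any fixed vertex form a subtree. All hold, so the decomposition is valid with width 3 − 1 = 2.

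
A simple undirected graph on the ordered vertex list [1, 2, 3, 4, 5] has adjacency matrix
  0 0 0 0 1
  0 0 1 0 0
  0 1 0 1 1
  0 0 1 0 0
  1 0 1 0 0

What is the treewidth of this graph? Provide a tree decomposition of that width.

Every bag has size at most 2, so the width is 2 − 1 = 1 and tw(G) ≤ 1. Any graph with an edge has treewidth ≥ 1, and G has the edge 5–3. Hence tw(G) = 1 exactly.

Treewidth 1.
One optimal decomposition is:
Bags: B1 = {3, 5}  B2 = {2, 3}  B3 = {1, 5}  B4 = {3, 4}
Tree: B1–B2, B1–B3, B2–B4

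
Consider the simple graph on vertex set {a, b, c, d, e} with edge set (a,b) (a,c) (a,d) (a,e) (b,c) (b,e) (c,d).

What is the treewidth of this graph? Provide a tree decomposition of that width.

Treewidth 2.
One such decomposition:
Bags: B1 = {a, b, c}  B2 = {a, b, e}  B3 = {a, c, d}
Tree: B1–B2, B1–B3

Each bag holds 3 vertices, so the decomposition has width 2, which upper-bounds the treewidth. On the other hand G contains the 3-clique {a, b, e}. A clique must lie in a single bag of any decomposition, so no decomposition can have width below 2. The upper and lower bounds meet at 2, so that is the treewidth.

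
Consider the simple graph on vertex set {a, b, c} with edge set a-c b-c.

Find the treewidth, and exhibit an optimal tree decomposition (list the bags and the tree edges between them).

Each bag holds 2 vertices, so the decomposition has width 1, which upper-bounds the treewidth. G has an edge, so its treewidth is at least 1. Therefore the treewidth is 1.

Treewidth 1.
Bags: B1 = {a, c}  B2 = {b, c}
Tree: B1–B2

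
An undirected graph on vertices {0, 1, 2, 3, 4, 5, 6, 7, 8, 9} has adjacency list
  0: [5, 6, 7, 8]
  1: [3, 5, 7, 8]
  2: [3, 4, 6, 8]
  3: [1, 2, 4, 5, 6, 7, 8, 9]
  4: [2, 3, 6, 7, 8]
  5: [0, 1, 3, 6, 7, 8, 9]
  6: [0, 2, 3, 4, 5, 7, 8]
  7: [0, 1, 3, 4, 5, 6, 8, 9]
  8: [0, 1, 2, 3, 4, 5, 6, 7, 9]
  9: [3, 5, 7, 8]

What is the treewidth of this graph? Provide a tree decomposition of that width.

Each bag holds 5 vertices, so the decomposition has width 4, which upper-bounds the treewidth. Conversely, {0, 5, 6, 7, 8} is a clique of size 5, and the vertices of any clique must share a bag in every tree decomposition; so some bag has ≥ 5 vertices and tw(G) ≥ 4. Therefore the treewidth is 4.

Treewidth 4.
One such decomposition:
Bags: B1 = {2, 3, 4, 6, 8}  B2 = {3, 4, 6, 7, 8}  B3 = {3, 5, 6, 7, 8}  B4 = {1, 3, 5, 7, 8}  B5 = {3, 5, 7, 8, 9}  B6 = {0, 5, 6, 7, 8}
Tree: B1–B2, B2–B3, B3–B4, B4–B5, B3–B6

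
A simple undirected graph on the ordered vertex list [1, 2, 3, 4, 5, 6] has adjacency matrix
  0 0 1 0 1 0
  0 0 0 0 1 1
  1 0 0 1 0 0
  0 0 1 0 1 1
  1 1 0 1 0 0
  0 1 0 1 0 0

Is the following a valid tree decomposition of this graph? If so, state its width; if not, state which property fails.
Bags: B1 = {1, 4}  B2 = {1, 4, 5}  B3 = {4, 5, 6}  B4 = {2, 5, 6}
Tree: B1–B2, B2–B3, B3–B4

A tree decomposition must satisfy three properties: every vertex lies in some bag; for every edge, both endpoints lie together in some bag; and for every vertex, the bags containing it form a connected subtree. Here vertex 3 appears in no bag, so the decomposition is invalid.

No — vertex 3 appears in no bag.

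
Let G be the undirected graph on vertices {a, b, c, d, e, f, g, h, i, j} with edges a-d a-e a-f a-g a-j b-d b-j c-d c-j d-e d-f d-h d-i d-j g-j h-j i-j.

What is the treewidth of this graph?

2

A width-2 tree decomposition is:
Bags: B1 = {d, i, j}  B2 = {d, h, j}  B3 = {c, d, j}  B4 = {b, d, j}  B5 = {a, d, j}  B6 = {a, d, f}  B7 = {a, g, j}  B8 = {a, d, e}
Tree: B1–B2, B1–B3, B2–B4, B2–B5, B5–B6, B5–B7, B5–B8
Each bag holds 3 vertices, so the decomposition has width 2, which upper-bounds the treewidth. On the other hand G contains the 3-clique {d, h, j}. A clique must lie in a single bag of any decomposition, so no decomposition can have width below 2. Therefore the treewidth is 2.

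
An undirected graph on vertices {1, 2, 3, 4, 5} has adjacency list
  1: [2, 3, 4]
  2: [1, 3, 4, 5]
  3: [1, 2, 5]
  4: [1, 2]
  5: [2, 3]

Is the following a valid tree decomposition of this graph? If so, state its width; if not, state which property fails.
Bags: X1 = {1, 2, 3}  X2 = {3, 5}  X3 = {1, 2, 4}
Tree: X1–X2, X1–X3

No — edge (2,5) lies in no bag.

A tree decomposition must satisfy three properties: every vertex lies in some bag; for every edge, both endpoints lie together in some bag; and for every vertex, the bags containing it form a connected subtree. Here edge (2,5) lies in no bag, so the decomposition is invalid.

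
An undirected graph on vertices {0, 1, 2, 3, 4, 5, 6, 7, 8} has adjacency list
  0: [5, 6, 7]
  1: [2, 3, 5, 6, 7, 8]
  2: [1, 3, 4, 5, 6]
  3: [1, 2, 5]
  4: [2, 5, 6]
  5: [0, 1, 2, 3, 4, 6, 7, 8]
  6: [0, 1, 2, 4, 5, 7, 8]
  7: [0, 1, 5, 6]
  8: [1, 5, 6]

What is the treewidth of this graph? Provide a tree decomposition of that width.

The largest bag has 4 vertices, giving width 3; this decomposition certifies tw(G) ≤ 3. Conversely, {1, 2, 3, 5} is a clique of size 4, and the vertices of any clique must share a bag in every tree decomposition; so some bag has ≥ 4 vertices and tw(G) ≥ 3. The upper and lower bounds meet at 3, so that is the treewidth.

Treewidth 3.
Bags: B1 = {1, 5, 6, 7}  B2 = {1, 2, 5, 6}  B3 = {1, 2, 3, 5}  B4 = {1, 5, 6, 8}  B5 = {0, 5, 6, 7}  B6 = {2, 4, 5, 6}
Tree: B1–B2, B2–B3, B2–B4, B1–B5, B2–B6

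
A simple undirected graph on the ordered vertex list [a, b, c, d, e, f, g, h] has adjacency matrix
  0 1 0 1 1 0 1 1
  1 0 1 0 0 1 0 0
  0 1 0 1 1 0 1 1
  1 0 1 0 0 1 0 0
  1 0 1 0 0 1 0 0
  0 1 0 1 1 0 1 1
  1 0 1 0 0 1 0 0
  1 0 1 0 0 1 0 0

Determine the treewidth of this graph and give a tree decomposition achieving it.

The largest bag has 4 vertices, giving width 3; this decomposition certifies tw(G) ≤ 3. For the lower bound: the 4 vertex sets {a,d}, {e,f}, {c}, {b} are disjoint, each induces a connected subgraph, and every pair is joined by at least one edge of G. Contracting each set to a single vertex therefore yields K_{4} as a minor, and since treewidth is minor-monotone, tw(G) ≥ tw(K_{4}) = 3. Therefore the treewidth is 3.

Treewidth 3.
One optimal decomposition is:
Bags: B1 = {a, c, d, f}  B2 = {a, c, e, f}  B3 = {a, b, c, f}  B4 = {a, c, f, h}  B5 = {a, c, f, g}
Tree: B1–B2, B2–B3, B3–B4, B4–B5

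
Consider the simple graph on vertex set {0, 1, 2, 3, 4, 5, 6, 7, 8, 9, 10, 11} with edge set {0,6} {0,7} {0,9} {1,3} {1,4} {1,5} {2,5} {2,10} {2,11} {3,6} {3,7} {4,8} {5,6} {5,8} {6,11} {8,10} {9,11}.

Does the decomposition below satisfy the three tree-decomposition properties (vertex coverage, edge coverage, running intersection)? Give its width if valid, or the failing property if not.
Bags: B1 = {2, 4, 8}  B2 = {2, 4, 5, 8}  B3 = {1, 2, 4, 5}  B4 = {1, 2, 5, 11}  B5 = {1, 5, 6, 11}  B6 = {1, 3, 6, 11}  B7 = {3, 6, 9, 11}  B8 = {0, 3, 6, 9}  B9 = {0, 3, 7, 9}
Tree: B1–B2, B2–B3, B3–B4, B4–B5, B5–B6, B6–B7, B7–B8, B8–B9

No — vertex 10 appears in no bag.

A tree decomposition must satisfy three properties: every vertex lies in some bag; for every edge, both endpoints lie together in some bag; and for every vertex, the bags containing it form a connected subtree. Here vertex 10 appears in no bag, so the decomposition is invalid.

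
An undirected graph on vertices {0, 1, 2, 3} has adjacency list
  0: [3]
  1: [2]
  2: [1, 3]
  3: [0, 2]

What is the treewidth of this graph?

A width-1 tree decomposition is:
Bags: B1 = {1, 2}  B2 = {2, 3}  B3 = {0, 3}
Tree: B1–B2, B2–B3
The largest bag has 2 vertices, giving width 1; this decomposition certifies tw(G) ≤ 1. Since G has at least one edge (e.g. 1–2), it is not an edgeless graph, so tw(G) ≥ 1. Hence tw(G) = 1 exactly.

1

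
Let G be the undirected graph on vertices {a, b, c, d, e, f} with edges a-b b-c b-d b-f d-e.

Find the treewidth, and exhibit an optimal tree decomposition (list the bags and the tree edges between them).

Treewidth 1.
One optimal decomposition is:
Bags: B1 = {a, b}  B2 = {b, d}  B3 = {b, c}  B4 = {d, e}  B5 = {b, f}
Tree: B1–B2, B1–B3, B2–B4, B3–B5

Each bag holds 2 vertices, so the decomposition has width 1, which upper-bounds the treewidth. G has an edge, so its treewidth is at least 1. Hence tw(G) = 1 exactly.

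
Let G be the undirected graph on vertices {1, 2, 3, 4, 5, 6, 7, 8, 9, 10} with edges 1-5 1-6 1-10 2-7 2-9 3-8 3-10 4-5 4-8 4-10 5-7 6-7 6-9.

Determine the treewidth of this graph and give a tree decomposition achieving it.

The largest bag has 3 vertices, giving width 2; this decomposition certifies tw(G) ≤ 2. Since 8–3–10–4–8 is a cycle in G, G is not acyclic. Forests are exactly the graphs of treewidth ≤ 1, so tw(G) ≥ 2. The upper and lower bounds meet at 2, so that is the treewidth.

Treewidth 2.
Bags: B1 = {3, 4, 8}  B2 = {3, 4, 10}  B3 = {4, 5, 10}  B4 = {1, 5, 10}  B5 = {1, 5, 7}  B6 = {1, 6, 7}  B7 = {2, 6, 7}  B8 = {2, 6, 9}
Tree: B1–B2, B2–B3, B3–B4, B4–B5, B5–B6, B6–B7, B7–B8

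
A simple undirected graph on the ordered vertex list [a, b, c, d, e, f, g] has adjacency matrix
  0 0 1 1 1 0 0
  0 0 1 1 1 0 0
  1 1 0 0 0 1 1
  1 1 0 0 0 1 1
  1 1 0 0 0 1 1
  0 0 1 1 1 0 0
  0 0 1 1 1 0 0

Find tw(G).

3

A width-3 tree decomposition is:
Bags: B1 = {a, c, d, e}  B2 = {c, d, e, g}  B3 = {b, c, d, e}  B4 = {c, d, e, f}
Tree: B1–B2, B2–B3, B3–B4
The largest bag has 4 vertices, giving width 3; this decomposition certifies tw(G) ≤ 3. For the lower bound: the 4 vertex sets {a,d}, {c,g}, {e}, {b} are disjoint, each induces a connected subgraph, and every pair is joined by at least one edge of G. Contracting each set to a single vertex therefore yields K_{4} as a minor, and since treewidth is minor-monotone, tw(G) ≥ tw(K_{4}) = 3. The upper and lower bounds meet at 3, so that is the treewidth.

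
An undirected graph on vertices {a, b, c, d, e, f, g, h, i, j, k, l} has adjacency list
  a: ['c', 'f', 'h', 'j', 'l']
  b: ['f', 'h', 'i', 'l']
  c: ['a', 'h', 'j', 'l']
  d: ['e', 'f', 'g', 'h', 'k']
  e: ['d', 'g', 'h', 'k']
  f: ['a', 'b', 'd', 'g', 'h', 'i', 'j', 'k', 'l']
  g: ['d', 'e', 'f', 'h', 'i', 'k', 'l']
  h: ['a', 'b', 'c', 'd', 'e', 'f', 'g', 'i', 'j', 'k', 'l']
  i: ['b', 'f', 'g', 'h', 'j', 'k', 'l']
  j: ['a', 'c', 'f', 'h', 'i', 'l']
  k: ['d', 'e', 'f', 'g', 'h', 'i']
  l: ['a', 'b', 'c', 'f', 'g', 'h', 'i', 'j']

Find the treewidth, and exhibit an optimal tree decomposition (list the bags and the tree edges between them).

Every bag has size at most 5, so the width is 5 − 1 = 4 and tw(G) ≤ 4. Conversely, {d, e, g, h, k} is a clique of size 5, and the vertices of any clique must share a bag in every tree decomposition; so some bag has ≥ 5 vertices and tw(G) ≥ 4. Hence tw(G) = 4 exactly.

Treewidth 4.
Bags: B1 = {b, f, h, i, l}  B2 = {f, g, h, i, l}  B3 = {f, g, h, i, k}  B4 = {f, h, i, j, l}  B5 = {d, f, g, h, k}  B6 = {a, f, h, j, l}  B7 = {a, c, h, j, l}  B8 = {d, e, g, h, k}
Tree: B1–B2, B2–B3, B1–B4, B3–B5, B4–B6, B6–B7, B5–B8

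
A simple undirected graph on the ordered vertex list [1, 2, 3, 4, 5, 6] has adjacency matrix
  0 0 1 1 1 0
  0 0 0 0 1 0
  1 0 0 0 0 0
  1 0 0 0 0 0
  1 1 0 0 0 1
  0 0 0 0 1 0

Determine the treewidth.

1

A width-1 tree decomposition is:
Bags: B1 = {1, 5}  B2 = {1, 3}  B3 = {2, 5}  B4 = {1, 4}  B5 = {5, 6}
Tree: B1–B2, B1–B3, B1–B4, B3–B5
Every bag has size at most 2, so the width is 2 − 1 = 1 and tw(G) ≤ 1. Since G has at least one edge (e.g. 5–1), it is not an edgeless graph, so tw(G) ≥ 1. Hence tw(G) = 1 exactly.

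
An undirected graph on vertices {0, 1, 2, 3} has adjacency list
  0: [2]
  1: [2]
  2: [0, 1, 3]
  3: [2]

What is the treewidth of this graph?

1

A width-1 tree decomposition is:
Bags: B1 = {2, 3}  B2 = {1, 2}  B3 = {0, 2}
Tree: B1–B2, B2–B3
The largest bag has 2 vertices, giving width 1; this decomposition certifies tw(G) ≤ 1. Since G has at least one edge (e.g. 2–3), it is not an edgeless graph, so tw(G) ≥ 1. Hence tw(G) = 1 exactly.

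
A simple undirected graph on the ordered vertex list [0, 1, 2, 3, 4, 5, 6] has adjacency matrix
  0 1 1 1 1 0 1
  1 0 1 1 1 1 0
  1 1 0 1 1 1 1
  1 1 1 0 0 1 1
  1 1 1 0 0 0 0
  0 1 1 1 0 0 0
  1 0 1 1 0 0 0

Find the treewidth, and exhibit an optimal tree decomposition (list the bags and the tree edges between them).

The largest bag has 4 vertices, giving width 3; this decomposition certifies tw(G) ≤ 3. On the other hand G contains the 4-clique {0, 1, 2, 3}. A clique must lie in a single bag of any decomposition, so no decomposition can have width below 3. Therefore the treewidth is 3.

Treewidth 3.
One such decomposition:
Bags: B1 = {0, 1, 2, 3}  B2 = {1, 2, 3, 5}  B3 = {0, 1, 2, 4}  B4 = {0, 2, 3, 6}
Tree: B1–B2, B1–B3, B1–B4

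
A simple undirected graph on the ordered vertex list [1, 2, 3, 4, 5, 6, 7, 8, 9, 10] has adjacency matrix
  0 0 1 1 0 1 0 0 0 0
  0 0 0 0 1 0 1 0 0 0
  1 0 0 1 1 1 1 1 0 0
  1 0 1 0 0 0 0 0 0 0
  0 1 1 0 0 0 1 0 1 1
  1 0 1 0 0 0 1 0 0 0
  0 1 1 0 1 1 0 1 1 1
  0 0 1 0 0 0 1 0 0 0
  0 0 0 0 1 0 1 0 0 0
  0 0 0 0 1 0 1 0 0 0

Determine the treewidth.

A width-2 tree decomposition is:
Bags: B1 = {3, 5, 7}  B2 = {5, 7, 9}  B3 = {3, 6, 7}  B4 = {5, 7, 10}  B5 = {2, 5, 7}  B6 = {1, 3, 6}  B7 = {1, 3, 4}  B8 = {3, 7, 8}
Tree: B1–B2, B1–B3, B2–B4, B2–B5, B3–B6, B6–B7, B1–B8
The largest bag has 3 vertices, giving width 2; this decomposition certifies tw(G) ≤ 2. For the lower bound, the 3 vertices {1, 3, 4} are pairwise adjacent, and any tree decomposition puts a clique entirely inside one bag — forcing width ≥ 2. Therefore the treewidth is 2.

2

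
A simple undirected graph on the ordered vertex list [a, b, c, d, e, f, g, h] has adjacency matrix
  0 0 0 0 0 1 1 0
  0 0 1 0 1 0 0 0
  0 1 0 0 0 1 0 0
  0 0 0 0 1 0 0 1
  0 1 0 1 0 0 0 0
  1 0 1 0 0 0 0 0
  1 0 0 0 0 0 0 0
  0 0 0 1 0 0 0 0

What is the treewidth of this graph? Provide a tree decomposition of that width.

The largest bag has 2 vertices, giving width 1; this decomposition certifies tw(G) ≤ 1. G has an edge, so its treewidth is at least 1. Hence tw(G) = 1 exactly.

Treewidth 1.
One optimal decomposition is:
Bags: B1 = {d, h}  B2 = {d, e}  B3 = {b, e}  B4 = {b, c}  B5 = {c, f}  B6 = {a, f}  B7 = {a, g}
Tree: B1–B2, B2–B3, B3–B4, B4–B5, B5–B6, B6–B7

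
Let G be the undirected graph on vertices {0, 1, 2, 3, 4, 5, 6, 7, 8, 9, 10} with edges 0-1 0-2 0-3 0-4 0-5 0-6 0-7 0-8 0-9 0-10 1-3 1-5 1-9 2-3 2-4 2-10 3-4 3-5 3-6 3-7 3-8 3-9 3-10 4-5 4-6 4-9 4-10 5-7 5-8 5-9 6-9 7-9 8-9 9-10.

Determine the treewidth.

A width-4 tree decomposition is:
Bags: B1 = {0, 3, 4, 5, 9}  B2 = {0, 3, 4, 9, 10}  B3 = {0, 3, 5, 8, 9}  B4 = {0, 3, 5, 7, 9}  B5 = {0, 2, 3, 4, 10}  B6 = {0, 3, 4, 6, 9}  B7 = {0, 1, 3, 5, 9}
Tree: B1–B2, B1–B3, B1–B4, B2–B5, B2–B6, B1–B7
Every bag has size at most 5, so the width is 5 − 1 = 4 and tw(G) ≤ 4. For the lower bound, the 5 vertices {0, 3, 4, 9, 10} are pairwise adjacent, and any tree decomposition puts a clique entirely inside one bag — forcing width ≥ 4. Combining the bounds, tw(G) = 4.

4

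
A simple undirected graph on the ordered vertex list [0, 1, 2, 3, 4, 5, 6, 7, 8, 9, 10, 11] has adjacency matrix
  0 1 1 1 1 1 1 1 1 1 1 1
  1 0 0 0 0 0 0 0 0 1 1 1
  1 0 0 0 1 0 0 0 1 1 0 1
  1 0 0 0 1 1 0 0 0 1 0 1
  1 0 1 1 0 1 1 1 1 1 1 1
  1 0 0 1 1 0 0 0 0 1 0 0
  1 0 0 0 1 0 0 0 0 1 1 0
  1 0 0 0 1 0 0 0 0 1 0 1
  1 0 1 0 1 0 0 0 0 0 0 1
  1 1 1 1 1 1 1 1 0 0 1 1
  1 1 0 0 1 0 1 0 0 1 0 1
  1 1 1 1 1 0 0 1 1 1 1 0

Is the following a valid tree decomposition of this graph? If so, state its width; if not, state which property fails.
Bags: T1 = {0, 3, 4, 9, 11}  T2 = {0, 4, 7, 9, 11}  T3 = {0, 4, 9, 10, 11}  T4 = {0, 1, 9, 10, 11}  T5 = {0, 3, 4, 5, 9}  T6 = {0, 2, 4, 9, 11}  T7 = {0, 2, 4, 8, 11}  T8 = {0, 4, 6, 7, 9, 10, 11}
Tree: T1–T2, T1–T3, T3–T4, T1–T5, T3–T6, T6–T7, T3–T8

A tree decomposition must satisfy three properties: every vertex lies in some bag; for every edge, both endpoints lie together in some bag; and for every vertex, the bags containing it form a connected subtree. Here bags containing vertex 7 are not connected in the tree, so the decomposition is invalid.

No — bags containing vertex 7 are not connected in the tree.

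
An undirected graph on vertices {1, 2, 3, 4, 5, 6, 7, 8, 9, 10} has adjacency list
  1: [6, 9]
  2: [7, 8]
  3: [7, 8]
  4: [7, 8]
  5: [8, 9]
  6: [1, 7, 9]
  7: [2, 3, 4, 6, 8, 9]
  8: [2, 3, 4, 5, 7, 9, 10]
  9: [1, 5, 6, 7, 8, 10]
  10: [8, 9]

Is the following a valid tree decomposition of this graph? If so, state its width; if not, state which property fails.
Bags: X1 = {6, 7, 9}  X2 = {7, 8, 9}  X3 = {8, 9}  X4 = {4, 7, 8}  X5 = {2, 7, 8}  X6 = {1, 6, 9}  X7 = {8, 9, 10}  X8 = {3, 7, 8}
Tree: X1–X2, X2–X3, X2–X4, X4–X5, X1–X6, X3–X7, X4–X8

A tree decomposition must satisfy three properties: every vertex lies in some bag; for every edge, both endpoints lie together in some bag; and for every vertex, the bags containing it form a connected subtree. Here vertex 5 appears in no bag, so the decomposition is invalid.

No — vertex 5 appears in no bag.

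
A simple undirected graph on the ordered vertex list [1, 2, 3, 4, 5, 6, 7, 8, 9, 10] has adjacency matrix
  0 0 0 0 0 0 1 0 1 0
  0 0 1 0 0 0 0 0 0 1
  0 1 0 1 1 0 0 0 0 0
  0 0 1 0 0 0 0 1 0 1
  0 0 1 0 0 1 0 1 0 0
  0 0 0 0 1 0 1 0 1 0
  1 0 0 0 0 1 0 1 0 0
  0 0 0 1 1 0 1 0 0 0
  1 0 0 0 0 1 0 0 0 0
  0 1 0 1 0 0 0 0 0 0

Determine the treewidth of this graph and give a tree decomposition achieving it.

Treewidth 2.
Bags: B1 = {1, 7, 9}  B2 = {6, 7, 9}  B3 = {6, 7, 8}  B4 = {5, 6, 8}  B5 = {4, 5, 8}  B6 = {3, 4, 5}  B7 = {3, 4, 10}  B8 = {2, 3, 10}
Tree: B1–B2, B2–B3, B3–B4, B4–B5, B5–B6, B6–B7, B7–B8

Each bag holds 3 vertices, so the decomposition has width 2, which upper-bounds the treewidth. The edges 1–9–6–7–1 form a cycle, so G is not a tree and its treewidth is at least 2. Combining the bounds, tw(G) = 2.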